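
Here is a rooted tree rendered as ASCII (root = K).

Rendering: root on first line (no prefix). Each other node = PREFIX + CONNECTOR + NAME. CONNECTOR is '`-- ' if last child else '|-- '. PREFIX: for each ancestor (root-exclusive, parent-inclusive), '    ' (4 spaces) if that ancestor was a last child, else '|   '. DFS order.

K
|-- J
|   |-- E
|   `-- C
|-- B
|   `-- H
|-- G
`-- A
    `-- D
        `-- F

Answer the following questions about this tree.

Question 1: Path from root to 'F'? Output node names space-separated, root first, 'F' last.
Answer: K A D F

Derivation:
Walk down from root: K -> A -> D -> F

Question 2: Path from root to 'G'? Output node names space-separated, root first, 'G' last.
Walk down from root: K -> G

Answer: K G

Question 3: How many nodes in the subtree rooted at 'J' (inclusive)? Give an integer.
Answer: 3

Derivation:
Subtree rooted at J contains: C, E, J
Count = 3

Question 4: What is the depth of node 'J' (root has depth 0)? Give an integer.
Path from root to J: K -> J
Depth = number of edges = 1

Answer: 1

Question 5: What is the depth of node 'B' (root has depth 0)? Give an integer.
Answer: 1

Derivation:
Path from root to B: K -> B
Depth = number of edges = 1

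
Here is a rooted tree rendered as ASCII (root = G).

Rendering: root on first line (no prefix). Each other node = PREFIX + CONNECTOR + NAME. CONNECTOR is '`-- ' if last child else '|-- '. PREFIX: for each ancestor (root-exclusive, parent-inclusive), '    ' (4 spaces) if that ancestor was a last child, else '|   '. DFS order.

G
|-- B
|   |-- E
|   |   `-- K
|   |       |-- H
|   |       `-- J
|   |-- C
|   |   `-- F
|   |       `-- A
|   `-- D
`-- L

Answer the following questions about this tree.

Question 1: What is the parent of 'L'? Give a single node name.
Scan adjacency: L appears as child of G

Answer: G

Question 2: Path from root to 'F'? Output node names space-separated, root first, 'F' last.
Walk down from root: G -> B -> C -> F

Answer: G B C F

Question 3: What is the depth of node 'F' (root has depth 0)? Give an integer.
Answer: 3

Derivation:
Path from root to F: G -> B -> C -> F
Depth = number of edges = 3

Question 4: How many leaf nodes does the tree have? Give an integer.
Leaves (nodes with no children): A, D, H, J, L

Answer: 5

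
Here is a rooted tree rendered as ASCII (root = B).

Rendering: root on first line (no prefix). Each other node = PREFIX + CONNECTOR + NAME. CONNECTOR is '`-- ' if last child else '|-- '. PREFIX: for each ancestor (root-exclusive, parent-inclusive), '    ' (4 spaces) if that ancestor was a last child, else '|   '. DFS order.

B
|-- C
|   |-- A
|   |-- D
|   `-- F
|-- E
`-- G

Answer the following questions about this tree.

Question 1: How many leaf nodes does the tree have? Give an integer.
Leaves (nodes with no children): A, D, E, F, G

Answer: 5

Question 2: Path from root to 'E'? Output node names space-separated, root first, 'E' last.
Walk down from root: B -> E

Answer: B E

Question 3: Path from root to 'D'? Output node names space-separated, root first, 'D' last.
Answer: B C D

Derivation:
Walk down from root: B -> C -> D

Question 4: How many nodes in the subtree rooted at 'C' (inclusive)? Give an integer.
Subtree rooted at C contains: A, C, D, F
Count = 4

Answer: 4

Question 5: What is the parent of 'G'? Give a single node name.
Answer: B

Derivation:
Scan adjacency: G appears as child of B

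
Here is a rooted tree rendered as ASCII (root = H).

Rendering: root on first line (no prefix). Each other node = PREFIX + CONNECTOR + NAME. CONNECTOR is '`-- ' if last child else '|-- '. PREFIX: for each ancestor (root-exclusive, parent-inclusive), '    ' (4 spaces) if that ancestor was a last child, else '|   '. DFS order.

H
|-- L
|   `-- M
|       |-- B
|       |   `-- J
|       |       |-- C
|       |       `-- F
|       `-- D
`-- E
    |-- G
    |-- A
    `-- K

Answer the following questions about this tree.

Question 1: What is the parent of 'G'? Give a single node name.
Answer: E

Derivation:
Scan adjacency: G appears as child of E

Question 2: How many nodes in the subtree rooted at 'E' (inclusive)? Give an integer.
Subtree rooted at E contains: A, E, G, K
Count = 4

Answer: 4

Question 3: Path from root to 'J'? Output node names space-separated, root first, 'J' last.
Answer: H L M B J

Derivation:
Walk down from root: H -> L -> M -> B -> J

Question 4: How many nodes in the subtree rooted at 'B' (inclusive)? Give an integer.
Answer: 4

Derivation:
Subtree rooted at B contains: B, C, F, J
Count = 4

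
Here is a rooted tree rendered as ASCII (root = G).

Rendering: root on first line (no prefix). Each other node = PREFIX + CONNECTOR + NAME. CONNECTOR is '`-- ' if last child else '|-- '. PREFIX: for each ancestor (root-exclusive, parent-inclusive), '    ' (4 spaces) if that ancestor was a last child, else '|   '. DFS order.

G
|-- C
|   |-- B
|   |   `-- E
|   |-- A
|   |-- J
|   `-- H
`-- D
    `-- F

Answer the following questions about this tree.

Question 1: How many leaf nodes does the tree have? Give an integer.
Leaves (nodes with no children): A, E, F, H, J

Answer: 5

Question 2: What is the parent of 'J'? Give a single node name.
Answer: C

Derivation:
Scan adjacency: J appears as child of C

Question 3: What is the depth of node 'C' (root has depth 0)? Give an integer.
Path from root to C: G -> C
Depth = number of edges = 1

Answer: 1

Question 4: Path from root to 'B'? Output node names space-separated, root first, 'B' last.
Answer: G C B

Derivation:
Walk down from root: G -> C -> B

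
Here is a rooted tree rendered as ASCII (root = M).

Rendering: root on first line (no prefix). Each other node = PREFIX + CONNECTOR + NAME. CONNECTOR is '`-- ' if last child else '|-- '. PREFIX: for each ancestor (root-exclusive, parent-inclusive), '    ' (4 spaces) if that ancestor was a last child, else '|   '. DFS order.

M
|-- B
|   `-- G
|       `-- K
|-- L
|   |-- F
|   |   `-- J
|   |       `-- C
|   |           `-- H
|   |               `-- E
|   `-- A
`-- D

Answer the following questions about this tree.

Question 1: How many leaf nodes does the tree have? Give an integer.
Answer: 4

Derivation:
Leaves (nodes with no children): A, D, E, K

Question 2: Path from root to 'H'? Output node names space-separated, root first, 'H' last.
Answer: M L F J C H

Derivation:
Walk down from root: M -> L -> F -> J -> C -> H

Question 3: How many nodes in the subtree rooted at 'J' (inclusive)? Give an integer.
Subtree rooted at J contains: C, E, H, J
Count = 4

Answer: 4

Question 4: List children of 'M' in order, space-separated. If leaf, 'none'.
Answer: B L D

Derivation:
Node M's children (from adjacency): B, L, D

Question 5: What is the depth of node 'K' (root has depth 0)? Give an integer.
Path from root to K: M -> B -> G -> K
Depth = number of edges = 3

Answer: 3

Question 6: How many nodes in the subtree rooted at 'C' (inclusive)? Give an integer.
Subtree rooted at C contains: C, E, H
Count = 3

Answer: 3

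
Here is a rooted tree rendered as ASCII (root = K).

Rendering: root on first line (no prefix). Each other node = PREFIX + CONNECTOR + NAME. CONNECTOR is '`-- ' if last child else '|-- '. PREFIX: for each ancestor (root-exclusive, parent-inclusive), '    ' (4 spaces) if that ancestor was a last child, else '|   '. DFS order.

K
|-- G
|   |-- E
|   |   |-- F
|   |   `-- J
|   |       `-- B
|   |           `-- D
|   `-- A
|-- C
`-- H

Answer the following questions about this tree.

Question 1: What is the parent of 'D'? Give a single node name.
Scan adjacency: D appears as child of B

Answer: B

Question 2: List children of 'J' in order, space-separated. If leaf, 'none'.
Node J's children (from adjacency): B

Answer: B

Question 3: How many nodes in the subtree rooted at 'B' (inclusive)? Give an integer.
Subtree rooted at B contains: B, D
Count = 2

Answer: 2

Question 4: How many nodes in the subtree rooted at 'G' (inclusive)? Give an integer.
Answer: 7

Derivation:
Subtree rooted at G contains: A, B, D, E, F, G, J
Count = 7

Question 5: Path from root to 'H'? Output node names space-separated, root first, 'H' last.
Walk down from root: K -> H

Answer: K H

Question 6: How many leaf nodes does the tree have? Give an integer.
Leaves (nodes with no children): A, C, D, F, H

Answer: 5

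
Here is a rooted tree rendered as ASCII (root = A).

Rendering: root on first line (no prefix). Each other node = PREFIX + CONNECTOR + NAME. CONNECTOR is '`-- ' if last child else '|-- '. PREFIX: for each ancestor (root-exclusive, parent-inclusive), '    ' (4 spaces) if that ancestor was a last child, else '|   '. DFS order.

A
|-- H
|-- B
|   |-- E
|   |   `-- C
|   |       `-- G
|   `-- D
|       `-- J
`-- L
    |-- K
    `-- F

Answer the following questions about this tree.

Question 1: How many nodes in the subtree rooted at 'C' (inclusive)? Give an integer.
Subtree rooted at C contains: C, G
Count = 2

Answer: 2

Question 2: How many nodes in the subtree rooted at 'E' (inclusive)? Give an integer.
Subtree rooted at E contains: C, E, G
Count = 3

Answer: 3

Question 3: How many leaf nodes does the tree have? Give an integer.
Answer: 5

Derivation:
Leaves (nodes with no children): F, G, H, J, K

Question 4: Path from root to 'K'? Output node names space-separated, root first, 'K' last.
Answer: A L K

Derivation:
Walk down from root: A -> L -> K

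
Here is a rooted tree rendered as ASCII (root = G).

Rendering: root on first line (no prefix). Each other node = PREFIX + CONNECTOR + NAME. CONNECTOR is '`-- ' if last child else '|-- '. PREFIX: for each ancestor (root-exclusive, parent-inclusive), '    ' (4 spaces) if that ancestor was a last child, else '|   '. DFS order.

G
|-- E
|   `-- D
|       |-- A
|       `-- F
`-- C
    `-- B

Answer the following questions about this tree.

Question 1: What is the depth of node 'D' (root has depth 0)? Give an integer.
Answer: 2

Derivation:
Path from root to D: G -> E -> D
Depth = number of edges = 2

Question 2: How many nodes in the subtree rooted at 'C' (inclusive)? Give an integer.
Subtree rooted at C contains: B, C
Count = 2

Answer: 2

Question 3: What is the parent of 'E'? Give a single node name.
Scan adjacency: E appears as child of G

Answer: G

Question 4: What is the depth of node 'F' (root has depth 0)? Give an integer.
Path from root to F: G -> E -> D -> F
Depth = number of edges = 3

Answer: 3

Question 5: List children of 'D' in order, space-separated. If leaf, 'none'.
Node D's children (from adjacency): A, F

Answer: A F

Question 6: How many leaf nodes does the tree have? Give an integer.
Answer: 3

Derivation:
Leaves (nodes with no children): A, B, F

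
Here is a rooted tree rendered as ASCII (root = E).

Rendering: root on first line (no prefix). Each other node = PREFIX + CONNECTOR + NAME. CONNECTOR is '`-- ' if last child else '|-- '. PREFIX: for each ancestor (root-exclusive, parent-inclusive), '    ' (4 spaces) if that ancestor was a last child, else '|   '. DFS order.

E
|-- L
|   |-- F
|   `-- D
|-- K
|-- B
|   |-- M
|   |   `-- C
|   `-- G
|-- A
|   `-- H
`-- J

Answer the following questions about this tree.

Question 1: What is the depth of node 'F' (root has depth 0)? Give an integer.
Answer: 2

Derivation:
Path from root to F: E -> L -> F
Depth = number of edges = 2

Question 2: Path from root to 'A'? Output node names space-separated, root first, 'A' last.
Walk down from root: E -> A

Answer: E A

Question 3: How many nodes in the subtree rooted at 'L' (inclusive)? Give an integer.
Subtree rooted at L contains: D, F, L
Count = 3

Answer: 3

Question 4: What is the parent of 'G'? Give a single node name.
Scan adjacency: G appears as child of B

Answer: B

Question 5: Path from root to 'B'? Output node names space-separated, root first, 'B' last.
Answer: E B

Derivation:
Walk down from root: E -> B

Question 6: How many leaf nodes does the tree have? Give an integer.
Answer: 7

Derivation:
Leaves (nodes with no children): C, D, F, G, H, J, K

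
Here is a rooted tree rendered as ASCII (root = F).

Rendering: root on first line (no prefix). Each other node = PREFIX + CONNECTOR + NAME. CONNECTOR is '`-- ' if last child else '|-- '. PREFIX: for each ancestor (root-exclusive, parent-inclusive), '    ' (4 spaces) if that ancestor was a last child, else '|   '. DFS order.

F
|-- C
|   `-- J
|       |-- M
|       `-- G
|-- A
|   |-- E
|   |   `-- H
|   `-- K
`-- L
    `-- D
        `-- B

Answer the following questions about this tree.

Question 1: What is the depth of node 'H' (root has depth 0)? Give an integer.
Answer: 3

Derivation:
Path from root to H: F -> A -> E -> H
Depth = number of edges = 3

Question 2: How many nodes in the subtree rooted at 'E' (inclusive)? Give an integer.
Answer: 2

Derivation:
Subtree rooted at E contains: E, H
Count = 2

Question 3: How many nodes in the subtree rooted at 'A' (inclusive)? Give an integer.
Answer: 4

Derivation:
Subtree rooted at A contains: A, E, H, K
Count = 4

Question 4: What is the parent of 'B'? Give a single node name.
Scan adjacency: B appears as child of D

Answer: D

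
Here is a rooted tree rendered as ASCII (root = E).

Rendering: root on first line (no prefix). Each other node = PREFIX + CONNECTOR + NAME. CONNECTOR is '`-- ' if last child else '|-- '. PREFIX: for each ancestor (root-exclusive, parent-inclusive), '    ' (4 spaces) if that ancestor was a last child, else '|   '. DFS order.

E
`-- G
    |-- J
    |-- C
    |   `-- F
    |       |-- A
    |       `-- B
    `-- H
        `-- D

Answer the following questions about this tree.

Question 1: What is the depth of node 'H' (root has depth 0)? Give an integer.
Answer: 2

Derivation:
Path from root to H: E -> G -> H
Depth = number of edges = 2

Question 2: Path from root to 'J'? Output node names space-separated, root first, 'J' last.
Walk down from root: E -> G -> J

Answer: E G J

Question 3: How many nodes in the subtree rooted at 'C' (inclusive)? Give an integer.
Subtree rooted at C contains: A, B, C, F
Count = 4

Answer: 4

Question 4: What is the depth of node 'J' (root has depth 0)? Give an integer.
Answer: 2

Derivation:
Path from root to J: E -> G -> J
Depth = number of edges = 2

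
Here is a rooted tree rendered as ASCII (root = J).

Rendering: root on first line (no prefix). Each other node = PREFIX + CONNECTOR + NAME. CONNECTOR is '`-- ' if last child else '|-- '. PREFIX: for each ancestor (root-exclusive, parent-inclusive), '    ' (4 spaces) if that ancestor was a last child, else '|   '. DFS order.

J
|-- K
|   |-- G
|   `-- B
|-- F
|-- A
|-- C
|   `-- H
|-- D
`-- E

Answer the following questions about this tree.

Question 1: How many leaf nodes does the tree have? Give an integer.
Leaves (nodes with no children): A, B, D, E, F, G, H

Answer: 7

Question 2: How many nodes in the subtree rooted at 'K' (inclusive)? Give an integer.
Subtree rooted at K contains: B, G, K
Count = 3

Answer: 3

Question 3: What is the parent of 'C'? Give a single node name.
Answer: J

Derivation:
Scan adjacency: C appears as child of J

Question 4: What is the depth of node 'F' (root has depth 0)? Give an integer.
Answer: 1

Derivation:
Path from root to F: J -> F
Depth = number of edges = 1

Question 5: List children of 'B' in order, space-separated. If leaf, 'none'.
Node B's children (from adjacency): (leaf)

Answer: none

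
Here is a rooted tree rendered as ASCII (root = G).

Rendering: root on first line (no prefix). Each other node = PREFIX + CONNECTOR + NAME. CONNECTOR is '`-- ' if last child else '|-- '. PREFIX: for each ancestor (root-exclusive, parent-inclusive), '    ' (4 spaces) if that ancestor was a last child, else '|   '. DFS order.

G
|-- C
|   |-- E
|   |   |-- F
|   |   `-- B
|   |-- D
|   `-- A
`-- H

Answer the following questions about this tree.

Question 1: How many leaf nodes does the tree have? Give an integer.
Answer: 5

Derivation:
Leaves (nodes with no children): A, B, D, F, H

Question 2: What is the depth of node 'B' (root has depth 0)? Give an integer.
Answer: 3

Derivation:
Path from root to B: G -> C -> E -> B
Depth = number of edges = 3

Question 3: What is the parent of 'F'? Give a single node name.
Scan adjacency: F appears as child of E

Answer: E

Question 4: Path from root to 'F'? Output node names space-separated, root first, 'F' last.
Walk down from root: G -> C -> E -> F

Answer: G C E F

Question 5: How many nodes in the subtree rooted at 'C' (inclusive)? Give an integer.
Answer: 6

Derivation:
Subtree rooted at C contains: A, B, C, D, E, F
Count = 6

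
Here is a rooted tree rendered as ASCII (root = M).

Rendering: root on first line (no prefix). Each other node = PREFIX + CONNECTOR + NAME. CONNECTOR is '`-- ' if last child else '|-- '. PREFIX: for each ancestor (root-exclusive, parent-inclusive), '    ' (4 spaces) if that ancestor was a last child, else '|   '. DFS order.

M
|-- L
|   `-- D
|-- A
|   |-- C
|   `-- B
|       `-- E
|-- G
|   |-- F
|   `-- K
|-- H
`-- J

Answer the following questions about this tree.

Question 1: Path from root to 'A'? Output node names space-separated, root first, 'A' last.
Walk down from root: M -> A

Answer: M A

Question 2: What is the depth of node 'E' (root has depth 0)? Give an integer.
Answer: 3

Derivation:
Path from root to E: M -> A -> B -> E
Depth = number of edges = 3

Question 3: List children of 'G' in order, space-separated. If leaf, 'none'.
Answer: F K

Derivation:
Node G's children (from adjacency): F, K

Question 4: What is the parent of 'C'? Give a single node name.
Answer: A

Derivation:
Scan adjacency: C appears as child of A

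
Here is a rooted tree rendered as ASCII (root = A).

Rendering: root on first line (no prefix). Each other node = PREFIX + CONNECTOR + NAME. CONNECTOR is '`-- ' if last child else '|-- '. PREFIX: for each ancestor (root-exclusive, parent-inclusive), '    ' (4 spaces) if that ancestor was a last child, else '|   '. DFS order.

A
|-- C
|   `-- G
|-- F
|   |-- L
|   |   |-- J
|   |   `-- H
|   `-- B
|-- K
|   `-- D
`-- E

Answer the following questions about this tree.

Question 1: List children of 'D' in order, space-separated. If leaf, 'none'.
Node D's children (from adjacency): (leaf)

Answer: none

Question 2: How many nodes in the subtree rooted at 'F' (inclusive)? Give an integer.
Answer: 5

Derivation:
Subtree rooted at F contains: B, F, H, J, L
Count = 5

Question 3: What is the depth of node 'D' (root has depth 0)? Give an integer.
Answer: 2

Derivation:
Path from root to D: A -> K -> D
Depth = number of edges = 2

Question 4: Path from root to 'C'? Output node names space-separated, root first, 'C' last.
Answer: A C

Derivation:
Walk down from root: A -> C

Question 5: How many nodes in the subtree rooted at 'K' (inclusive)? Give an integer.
Subtree rooted at K contains: D, K
Count = 2

Answer: 2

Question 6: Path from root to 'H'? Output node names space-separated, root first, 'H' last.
Walk down from root: A -> F -> L -> H

Answer: A F L H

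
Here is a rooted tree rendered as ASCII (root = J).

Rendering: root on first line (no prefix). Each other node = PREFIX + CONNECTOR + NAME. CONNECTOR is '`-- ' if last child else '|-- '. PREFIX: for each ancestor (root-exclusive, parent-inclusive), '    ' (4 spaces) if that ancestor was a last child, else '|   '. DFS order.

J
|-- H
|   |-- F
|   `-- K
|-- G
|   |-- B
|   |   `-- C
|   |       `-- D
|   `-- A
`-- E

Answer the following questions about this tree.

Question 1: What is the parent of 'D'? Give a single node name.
Answer: C

Derivation:
Scan adjacency: D appears as child of C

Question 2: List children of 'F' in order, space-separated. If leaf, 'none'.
Node F's children (from adjacency): (leaf)

Answer: none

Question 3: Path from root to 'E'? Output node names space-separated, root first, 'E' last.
Answer: J E

Derivation:
Walk down from root: J -> E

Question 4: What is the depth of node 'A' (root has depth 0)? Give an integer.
Path from root to A: J -> G -> A
Depth = number of edges = 2

Answer: 2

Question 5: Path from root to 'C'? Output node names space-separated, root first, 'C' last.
Answer: J G B C

Derivation:
Walk down from root: J -> G -> B -> C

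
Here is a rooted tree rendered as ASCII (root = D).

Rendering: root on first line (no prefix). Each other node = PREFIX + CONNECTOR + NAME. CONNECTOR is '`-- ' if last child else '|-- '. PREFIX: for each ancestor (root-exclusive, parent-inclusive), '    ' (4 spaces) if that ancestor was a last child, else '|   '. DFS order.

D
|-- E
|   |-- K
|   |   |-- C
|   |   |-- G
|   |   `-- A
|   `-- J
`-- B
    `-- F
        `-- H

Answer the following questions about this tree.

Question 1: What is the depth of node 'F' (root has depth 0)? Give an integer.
Answer: 2

Derivation:
Path from root to F: D -> B -> F
Depth = number of edges = 2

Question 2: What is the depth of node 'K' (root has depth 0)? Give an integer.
Answer: 2

Derivation:
Path from root to K: D -> E -> K
Depth = number of edges = 2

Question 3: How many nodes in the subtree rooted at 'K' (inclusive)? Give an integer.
Answer: 4

Derivation:
Subtree rooted at K contains: A, C, G, K
Count = 4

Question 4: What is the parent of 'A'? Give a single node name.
Answer: K

Derivation:
Scan adjacency: A appears as child of K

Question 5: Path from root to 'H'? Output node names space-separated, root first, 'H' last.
Walk down from root: D -> B -> F -> H

Answer: D B F H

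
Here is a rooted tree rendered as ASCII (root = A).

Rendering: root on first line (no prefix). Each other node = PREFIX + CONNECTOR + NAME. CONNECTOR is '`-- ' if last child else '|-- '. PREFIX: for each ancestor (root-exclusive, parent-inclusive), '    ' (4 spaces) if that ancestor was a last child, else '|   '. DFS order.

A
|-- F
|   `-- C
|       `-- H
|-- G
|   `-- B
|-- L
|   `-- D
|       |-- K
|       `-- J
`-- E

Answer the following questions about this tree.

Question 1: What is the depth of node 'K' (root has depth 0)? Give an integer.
Path from root to K: A -> L -> D -> K
Depth = number of edges = 3

Answer: 3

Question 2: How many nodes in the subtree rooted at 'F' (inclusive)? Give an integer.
Subtree rooted at F contains: C, F, H
Count = 3

Answer: 3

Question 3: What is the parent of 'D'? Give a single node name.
Scan adjacency: D appears as child of L

Answer: L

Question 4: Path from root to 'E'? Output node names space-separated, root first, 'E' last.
Walk down from root: A -> E

Answer: A E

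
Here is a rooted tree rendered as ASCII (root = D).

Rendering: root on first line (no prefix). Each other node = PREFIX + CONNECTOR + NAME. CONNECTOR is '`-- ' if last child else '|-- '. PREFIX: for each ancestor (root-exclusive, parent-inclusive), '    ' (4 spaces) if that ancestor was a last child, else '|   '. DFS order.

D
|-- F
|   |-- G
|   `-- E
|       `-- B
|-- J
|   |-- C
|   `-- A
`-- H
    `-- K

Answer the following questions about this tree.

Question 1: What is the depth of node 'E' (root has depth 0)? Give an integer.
Answer: 2

Derivation:
Path from root to E: D -> F -> E
Depth = number of edges = 2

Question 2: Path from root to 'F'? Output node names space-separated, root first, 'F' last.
Walk down from root: D -> F

Answer: D F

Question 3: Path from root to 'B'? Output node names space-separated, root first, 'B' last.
Walk down from root: D -> F -> E -> B

Answer: D F E B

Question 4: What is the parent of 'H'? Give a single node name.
Answer: D

Derivation:
Scan adjacency: H appears as child of D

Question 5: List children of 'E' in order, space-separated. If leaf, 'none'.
Node E's children (from adjacency): B

Answer: B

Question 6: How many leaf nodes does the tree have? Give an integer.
Leaves (nodes with no children): A, B, C, G, K

Answer: 5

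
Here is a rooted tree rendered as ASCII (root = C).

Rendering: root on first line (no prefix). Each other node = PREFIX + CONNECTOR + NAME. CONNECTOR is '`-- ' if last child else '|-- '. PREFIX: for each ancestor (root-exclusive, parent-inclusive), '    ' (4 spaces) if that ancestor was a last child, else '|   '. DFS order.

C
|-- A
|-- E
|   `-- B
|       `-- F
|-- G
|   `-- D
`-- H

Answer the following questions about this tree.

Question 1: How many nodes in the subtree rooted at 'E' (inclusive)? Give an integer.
Subtree rooted at E contains: B, E, F
Count = 3

Answer: 3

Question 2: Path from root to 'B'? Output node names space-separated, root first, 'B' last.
Answer: C E B

Derivation:
Walk down from root: C -> E -> B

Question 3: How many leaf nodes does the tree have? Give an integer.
Answer: 4

Derivation:
Leaves (nodes with no children): A, D, F, H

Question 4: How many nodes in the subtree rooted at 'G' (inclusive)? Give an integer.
Subtree rooted at G contains: D, G
Count = 2

Answer: 2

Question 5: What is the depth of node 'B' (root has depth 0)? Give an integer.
Path from root to B: C -> E -> B
Depth = number of edges = 2

Answer: 2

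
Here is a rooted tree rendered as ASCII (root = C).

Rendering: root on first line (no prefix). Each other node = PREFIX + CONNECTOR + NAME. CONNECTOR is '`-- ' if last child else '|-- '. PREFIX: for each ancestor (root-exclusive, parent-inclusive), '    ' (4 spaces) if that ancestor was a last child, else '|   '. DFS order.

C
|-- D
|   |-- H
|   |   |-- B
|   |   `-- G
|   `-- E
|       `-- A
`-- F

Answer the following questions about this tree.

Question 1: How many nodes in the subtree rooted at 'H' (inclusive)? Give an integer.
Subtree rooted at H contains: B, G, H
Count = 3

Answer: 3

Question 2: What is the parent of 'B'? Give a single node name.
Answer: H

Derivation:
Scan adjacency: B appears as child of H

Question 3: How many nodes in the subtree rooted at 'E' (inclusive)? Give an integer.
Subtree rooted at E contains: A, E
Count = 2

Answer: 2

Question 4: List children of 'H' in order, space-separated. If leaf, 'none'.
Node H's children (from adjacency): B, G

Answer: B G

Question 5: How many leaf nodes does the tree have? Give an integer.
Leaves (nodes with no children): A, B, F, G

Answer: 4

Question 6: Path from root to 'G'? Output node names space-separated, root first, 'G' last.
Answer: C D H G

Derivation:
Walk down from root: C -> D -> H -> G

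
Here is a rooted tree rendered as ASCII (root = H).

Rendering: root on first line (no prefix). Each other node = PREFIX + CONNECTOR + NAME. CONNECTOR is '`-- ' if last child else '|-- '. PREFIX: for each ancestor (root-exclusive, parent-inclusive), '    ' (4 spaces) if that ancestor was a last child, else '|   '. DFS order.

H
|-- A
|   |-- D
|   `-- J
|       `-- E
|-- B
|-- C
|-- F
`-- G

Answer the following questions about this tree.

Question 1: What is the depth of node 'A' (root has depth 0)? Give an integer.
Path from root to A: H -> A
Depth = number of edges = 1

Answer: 1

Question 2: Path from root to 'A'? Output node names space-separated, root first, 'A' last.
Walk down from root: H -> A

Answer: H A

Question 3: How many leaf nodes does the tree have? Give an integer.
Answer: 6

Derivation:
Leaves (nodes with no children): B, C, D, E, F, G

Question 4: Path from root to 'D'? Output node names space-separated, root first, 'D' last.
Answer: H A D

Derivation:
Walk down from root: H -> A -> D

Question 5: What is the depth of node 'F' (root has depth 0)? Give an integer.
Answer: 1

Derivation:
Path from root to F: H -> F
Depth = number of edges = 1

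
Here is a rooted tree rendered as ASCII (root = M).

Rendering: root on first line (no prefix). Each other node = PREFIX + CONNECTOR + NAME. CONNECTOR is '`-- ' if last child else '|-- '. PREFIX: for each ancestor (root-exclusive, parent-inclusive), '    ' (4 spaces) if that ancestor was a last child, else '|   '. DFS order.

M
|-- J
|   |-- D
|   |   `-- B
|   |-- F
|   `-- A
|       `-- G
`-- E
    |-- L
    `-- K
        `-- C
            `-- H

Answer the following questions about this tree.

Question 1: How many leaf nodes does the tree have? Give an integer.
Answer: 5

Derivation:
Leaves (nodes with no children): B, F, G, H, L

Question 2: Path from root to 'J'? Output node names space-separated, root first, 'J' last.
Answer: M J

Derivation:
Walk down from root: M -> J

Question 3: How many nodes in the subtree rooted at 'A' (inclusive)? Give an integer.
Subtree rooted at A contains: A, G
Count = 2

Answer: 2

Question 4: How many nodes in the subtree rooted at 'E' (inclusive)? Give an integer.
Answer: 5

Derivation:
Subtree rooted at E contains: C, E, H, K, L
Count = 5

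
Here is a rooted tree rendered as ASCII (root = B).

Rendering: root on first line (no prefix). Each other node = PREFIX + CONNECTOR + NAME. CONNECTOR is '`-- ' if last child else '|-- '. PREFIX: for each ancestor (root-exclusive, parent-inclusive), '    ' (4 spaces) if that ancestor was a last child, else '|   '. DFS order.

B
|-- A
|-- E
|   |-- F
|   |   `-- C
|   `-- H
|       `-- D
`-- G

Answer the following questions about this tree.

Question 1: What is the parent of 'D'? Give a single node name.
Answer: H

Derivation:
Scan adjacency: D appears as child of H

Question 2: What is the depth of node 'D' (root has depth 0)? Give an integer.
Answer: 3

Derivation:
Path from root to D: B -> E -> H -> D
Depth = number of edges = 3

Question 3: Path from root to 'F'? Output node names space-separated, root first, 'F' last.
Answer: B E F

Derivation:
Walk down from root: B -> E -> F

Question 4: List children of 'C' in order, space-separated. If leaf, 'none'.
Node C's children (from adjacency): (leaf)

Answer: none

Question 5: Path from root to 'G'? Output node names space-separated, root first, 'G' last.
Answer: B G

Derivation:
Walk down from root: B -> G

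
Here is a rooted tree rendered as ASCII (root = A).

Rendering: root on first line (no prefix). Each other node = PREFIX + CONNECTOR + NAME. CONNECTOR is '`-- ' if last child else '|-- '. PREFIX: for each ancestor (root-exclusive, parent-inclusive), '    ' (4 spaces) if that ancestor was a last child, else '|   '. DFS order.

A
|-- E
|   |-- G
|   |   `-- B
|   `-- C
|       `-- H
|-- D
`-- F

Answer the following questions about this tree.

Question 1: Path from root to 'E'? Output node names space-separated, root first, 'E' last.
Answer: A E

Derivation:
Walk down from root: A -> E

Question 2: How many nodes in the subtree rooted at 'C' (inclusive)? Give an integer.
Subtree rooted at C contains: C, H
Count = 2

Answer: 2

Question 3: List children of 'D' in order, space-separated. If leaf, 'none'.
Node D's children (from adjacency): (leaf)

Answer: none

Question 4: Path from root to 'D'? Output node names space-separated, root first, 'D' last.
Walk down from root: A -> D

Answer: A D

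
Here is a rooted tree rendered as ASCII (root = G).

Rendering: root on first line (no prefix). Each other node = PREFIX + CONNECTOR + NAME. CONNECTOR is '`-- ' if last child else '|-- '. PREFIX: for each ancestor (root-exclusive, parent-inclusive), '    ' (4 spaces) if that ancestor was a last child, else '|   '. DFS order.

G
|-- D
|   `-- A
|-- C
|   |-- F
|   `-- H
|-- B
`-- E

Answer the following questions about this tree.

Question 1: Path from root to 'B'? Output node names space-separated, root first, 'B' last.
Walk down from root: G -> B

Answer: G B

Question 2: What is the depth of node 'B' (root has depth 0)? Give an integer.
Path from root to B: G -> B
Depth = number of edges = 1

Answer: 1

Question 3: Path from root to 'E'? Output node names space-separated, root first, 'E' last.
Walk down from root: G -> E

Answer: G E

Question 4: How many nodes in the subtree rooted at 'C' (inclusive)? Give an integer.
Subtree rooted at C contains: C, F, H
Count = 3

Answer: 3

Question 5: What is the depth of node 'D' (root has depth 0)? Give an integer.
Answer: 1

Derivation:
Path from root to D: G -> D
Depth = number of edges = 1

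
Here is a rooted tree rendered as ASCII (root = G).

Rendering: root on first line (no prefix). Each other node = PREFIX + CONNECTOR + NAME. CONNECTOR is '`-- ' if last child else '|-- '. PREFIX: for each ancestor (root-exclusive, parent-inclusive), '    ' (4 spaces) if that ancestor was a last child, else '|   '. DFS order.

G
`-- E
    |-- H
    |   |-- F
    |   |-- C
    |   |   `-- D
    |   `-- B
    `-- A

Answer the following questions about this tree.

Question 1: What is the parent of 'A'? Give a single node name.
Answer: E

Derivation:
Scan adjacency: A appears as child of E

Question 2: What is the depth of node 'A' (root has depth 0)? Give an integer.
Path from root to A: G -> E -> A
Depth = number of edges = 2

Answer: 2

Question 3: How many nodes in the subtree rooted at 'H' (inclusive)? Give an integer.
Subtree rooted at H contains: B, C, D, F, H
Count = 5

Answer: 5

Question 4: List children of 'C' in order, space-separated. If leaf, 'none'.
Node C's children (from adjacency): D

Answer: D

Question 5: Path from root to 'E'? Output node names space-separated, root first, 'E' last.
Walk down from root: G -> E

Answer: G E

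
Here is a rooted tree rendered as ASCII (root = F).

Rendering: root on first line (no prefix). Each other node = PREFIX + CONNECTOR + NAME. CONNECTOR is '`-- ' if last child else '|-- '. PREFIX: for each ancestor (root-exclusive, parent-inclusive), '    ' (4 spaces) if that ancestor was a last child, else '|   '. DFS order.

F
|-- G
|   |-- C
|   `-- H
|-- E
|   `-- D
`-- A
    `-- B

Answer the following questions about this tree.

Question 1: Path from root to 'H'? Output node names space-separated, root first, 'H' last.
Walk down from root: F -> G -> H

Answer: F G H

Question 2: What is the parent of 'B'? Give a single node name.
Scan adjacency: B appears as child of A

Answer: A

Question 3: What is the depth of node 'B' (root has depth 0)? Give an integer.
Path from root to B: F -> A -> B
Depth = number of edges = 2

Answer: 2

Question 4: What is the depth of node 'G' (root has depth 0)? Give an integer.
Path from root to G: F -> G
Depth = number of edges = 1

Answer: 1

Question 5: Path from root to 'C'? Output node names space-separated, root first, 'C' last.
Walk down from root: F -> G -> C

Answer: F G C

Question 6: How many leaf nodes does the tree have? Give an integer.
Answer: 4

Derivation:
Leaves (nodes with no children): B, C, D, H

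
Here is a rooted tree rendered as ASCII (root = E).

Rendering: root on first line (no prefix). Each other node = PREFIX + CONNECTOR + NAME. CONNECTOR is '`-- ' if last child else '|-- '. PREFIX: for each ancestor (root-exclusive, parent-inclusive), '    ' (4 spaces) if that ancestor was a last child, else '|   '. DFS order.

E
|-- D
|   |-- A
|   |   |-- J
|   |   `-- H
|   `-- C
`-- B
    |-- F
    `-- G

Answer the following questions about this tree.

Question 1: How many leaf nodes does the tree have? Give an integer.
Leaves (nodes with no children): C, F, G, H, J

Answer: 5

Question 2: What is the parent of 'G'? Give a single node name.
Answer: B

Derivation:
Scan adjacency: G appears as child of B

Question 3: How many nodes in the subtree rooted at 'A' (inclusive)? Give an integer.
Subtree rooted at A contains: A, H, J
Count = 3

Answer: 3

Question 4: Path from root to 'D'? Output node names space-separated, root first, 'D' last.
Walk down from root: E -> D

Answer: E D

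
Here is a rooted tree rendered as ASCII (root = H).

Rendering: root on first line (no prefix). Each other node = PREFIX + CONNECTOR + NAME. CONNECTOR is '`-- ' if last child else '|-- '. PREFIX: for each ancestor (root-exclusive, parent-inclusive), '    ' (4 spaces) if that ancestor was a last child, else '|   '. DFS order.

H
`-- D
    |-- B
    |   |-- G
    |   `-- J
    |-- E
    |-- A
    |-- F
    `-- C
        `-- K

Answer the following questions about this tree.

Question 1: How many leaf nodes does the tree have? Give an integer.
Answer: 6

Derivation:
Leaves (nodes with no children): A, E, F, G, J, K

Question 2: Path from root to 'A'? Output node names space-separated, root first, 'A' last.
Walk down from root: H -> D -> A

Answer: H D A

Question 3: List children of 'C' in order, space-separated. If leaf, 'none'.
Node C's children (from adjacency): K

Answer: K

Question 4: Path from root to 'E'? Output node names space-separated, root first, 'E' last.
Answer: H D E

Derivation:
Walk down from root: H -> D -> E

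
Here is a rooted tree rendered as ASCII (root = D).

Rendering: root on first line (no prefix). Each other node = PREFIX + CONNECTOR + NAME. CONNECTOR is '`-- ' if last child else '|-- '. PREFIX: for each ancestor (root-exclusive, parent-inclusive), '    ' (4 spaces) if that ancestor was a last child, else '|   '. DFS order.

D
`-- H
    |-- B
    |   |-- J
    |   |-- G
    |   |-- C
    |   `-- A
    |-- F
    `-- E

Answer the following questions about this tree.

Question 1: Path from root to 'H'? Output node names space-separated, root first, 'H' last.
Answer: D H

Derivation:
Walk down from root: D -> H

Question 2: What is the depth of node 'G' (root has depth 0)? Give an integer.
Path from root to G: D -> H -> B -> G
Depth = number of edges = 3

Answer: 3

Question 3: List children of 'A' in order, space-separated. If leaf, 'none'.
Node A's children (from adjacency): (leaf)

Answer: none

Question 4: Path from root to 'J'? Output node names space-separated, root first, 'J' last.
Walk down from root: D -> H -> B -> J

Answer: D H B J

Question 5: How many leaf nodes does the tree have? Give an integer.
Leaves (nodes with no children): A, C, E, F, G, J

Answer: 6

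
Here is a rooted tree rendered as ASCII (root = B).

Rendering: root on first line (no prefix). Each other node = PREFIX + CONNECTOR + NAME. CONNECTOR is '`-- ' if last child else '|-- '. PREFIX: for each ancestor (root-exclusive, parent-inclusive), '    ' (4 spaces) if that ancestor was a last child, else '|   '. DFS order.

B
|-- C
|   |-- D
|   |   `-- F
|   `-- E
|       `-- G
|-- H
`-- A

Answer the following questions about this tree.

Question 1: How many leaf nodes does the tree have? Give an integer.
Leaves (nodes with no children): A, F, G, H

Answer: 4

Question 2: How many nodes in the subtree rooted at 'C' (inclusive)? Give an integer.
Answer: 5

Derivation:
Subtree rooted at C contains: C, D, E, F, G
Count = 5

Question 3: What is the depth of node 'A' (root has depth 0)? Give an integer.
Answer: 1

Derivation:
Path from root to A: B -> A
Depth = number of edges = 1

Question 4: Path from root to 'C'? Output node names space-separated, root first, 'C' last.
Answer: B C

Derivation:
Walk down from root: B -> C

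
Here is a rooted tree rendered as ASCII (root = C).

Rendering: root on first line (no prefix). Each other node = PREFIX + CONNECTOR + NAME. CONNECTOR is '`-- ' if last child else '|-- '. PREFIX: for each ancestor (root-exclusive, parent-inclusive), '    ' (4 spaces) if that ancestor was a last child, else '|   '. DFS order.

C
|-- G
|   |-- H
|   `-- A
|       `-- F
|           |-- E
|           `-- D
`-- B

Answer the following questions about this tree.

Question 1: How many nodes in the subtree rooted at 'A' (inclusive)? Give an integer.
Answer: 4

Derivation:
Subtree rooted at A contains: A, D, E, F
Count = 4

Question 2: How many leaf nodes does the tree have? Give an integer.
Leaves (nodes with no children): B, D, E, H

Answer: 4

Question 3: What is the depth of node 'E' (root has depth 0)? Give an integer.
Path from root to E: C -> G -> A -> F -> E
Depth = number of edges = 4

Answer: 4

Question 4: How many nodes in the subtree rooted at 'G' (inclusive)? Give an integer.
Answer: 6

Derivation:
Subtree rooted at G contains: A, D, E, F, G, H
Count = 6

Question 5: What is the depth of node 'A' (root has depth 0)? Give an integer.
Path from root to A: C -> G -> A
Depth = number of edges = 2

Answer: 2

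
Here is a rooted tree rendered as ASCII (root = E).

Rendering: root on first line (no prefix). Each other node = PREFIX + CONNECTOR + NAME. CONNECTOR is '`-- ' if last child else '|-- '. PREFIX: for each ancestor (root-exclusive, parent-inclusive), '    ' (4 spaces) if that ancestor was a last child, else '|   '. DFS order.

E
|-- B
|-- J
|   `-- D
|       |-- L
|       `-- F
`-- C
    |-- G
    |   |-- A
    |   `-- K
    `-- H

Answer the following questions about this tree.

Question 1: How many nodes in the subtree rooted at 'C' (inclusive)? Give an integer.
Answer: 5

Derivation:
Subtree rooted at C contains: A, C, G, H, K
Count = 5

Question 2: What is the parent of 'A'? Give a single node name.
Answer: G

Derivation:
Scan adjacency: A appears as child of G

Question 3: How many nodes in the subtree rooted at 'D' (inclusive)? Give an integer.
Subtree rooted at D contains: D, F, L
Count = 3

Answer: 3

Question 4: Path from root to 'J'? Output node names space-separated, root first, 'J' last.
Walk down from root: E -> J

Answer: E J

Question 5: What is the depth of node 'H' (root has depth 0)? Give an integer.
Answer: 2

Derivation:
Path from root to H: E -> C -> H
Depth = number of edges = 2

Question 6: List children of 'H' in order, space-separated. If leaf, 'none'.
Answer: none

Derivation:
Node H's children (from adjacency): (leaf)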